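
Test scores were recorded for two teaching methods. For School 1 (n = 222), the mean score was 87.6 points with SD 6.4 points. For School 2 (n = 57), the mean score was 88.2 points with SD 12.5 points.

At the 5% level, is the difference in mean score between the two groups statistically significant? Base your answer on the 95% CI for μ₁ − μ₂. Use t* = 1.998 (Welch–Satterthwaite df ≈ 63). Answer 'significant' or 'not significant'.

not significant

Per-group SEs: s₁/√n₁ = 6.4/√222 = 0.4295, s₂/√n₂ = 12.5/√57 = 1.6557.
Unpooled SE of the difference: √(0.18447025 + 2.74134249) = 1.7105.
Margin of error = t* · SE = 1.998 × 1.7105 = 3.4176.
x̄₁ − x̄₂ = 87.6 − 88.2 = -0.6000.
CI: -0.6000 ± 3.4176 = (-4.0176, 2.8176).
The interval (-4.0176, 2.8176) contains 0, so the difference is not significant.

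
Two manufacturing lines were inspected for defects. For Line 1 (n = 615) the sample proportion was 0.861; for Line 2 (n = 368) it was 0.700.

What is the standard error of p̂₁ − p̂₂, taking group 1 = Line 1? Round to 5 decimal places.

0.02766

Each SE is √(p̂(1−p̂)/n): √(0.8610·0.1390/615) = 0.01395 and √(0.7000·0.3000/368) = 0.02389.
SE(p̂₁ − p̂₂) = √(SE₁² + SE₂²) = √(0.0001946025 + 0.0005707321) = 0.02766, since the two samples are independent.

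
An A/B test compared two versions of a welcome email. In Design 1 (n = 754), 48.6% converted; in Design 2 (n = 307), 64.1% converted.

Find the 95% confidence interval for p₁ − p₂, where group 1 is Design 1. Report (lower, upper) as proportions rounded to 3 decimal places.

(-0.219, -0.091)

The two standard errors are √(0.4860×0.5140/754) = 0.01820 and √(0.6410×0.3590/307) = 0.02738.
Because the samples are independent, SE_diff = √(0.01820² + 0.02738²) = 0.03288.
Using z* = 1.960 for 95%, ME = 1.960 × 0.03288 = 0.06444.
p̂₁ − p̂₂ = -0.1550; interval -0.1550 ± 0.06444 gives (-0.219, -0.091).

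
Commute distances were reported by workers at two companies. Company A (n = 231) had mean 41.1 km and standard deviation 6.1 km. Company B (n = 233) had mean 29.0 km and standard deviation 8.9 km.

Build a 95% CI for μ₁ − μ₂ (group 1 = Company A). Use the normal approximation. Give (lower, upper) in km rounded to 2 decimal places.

SE₁ = s₁/√n₁ = 6.1/√231 = 0.4014; SE₂ = 8.9/√233 = 0.5831.
Independent samples, unequal variances: SE_diff = √(SE₁² + SE₂²) = √(0.16112196 + 0.34000561) = 0.7079.
z* = 1.960, so margin of error = 1.960 × 0.7079 = 1.3875.
Difference in means = 41.1 − 29.0 = 12.1000.
12.1000 ± 1.3875 → (10.71, 13.49).

(10.71, 13.49)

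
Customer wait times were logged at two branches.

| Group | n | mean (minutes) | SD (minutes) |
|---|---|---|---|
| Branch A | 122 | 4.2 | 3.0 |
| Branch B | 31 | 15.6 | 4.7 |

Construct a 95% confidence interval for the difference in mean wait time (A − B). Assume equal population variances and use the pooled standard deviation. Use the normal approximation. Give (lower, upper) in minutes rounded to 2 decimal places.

s_p = √[((n₁−1)s₁² + (n₂−1)s₂²)/(n₁+n₂−2)] = √[(121·3.0² + 30·4.7²)/151] = 3.4060.
SE = 3.4060·√(1/122 + 1/31) = 0.6851.
With z* = 1.960, margin = 1.960 × 0.6851 = 1.3428.
x̄₁ − x̄₂ = 4.2 − 15.6 = -11.4000; interval -11.4000 ± 1.3428 = (-12.74, -10.06).

(-12.74, -10.06)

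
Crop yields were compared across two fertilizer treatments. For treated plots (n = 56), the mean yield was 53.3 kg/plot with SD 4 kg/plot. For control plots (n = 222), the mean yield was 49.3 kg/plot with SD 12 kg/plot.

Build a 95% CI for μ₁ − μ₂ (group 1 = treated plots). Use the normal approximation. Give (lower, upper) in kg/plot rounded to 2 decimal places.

Per-group SEs: s₁/√n₁ = 4/√56 = 0.5345, s₂/√n₂ = 12/√222 = 0.8054.
Unpooled SE of the difference: √(0.28569025 + 0.64866916) = 0.9666.
Margin of error = z* · SE = 1.960 × 0.9666 = 1.8945.
x̄₁ − x̄₂ = 53.3 − 49.3 = 4.0000.
CI: 4.0000 ± 1.8945 = (2.11, 5.89).

(2.11, 5.89)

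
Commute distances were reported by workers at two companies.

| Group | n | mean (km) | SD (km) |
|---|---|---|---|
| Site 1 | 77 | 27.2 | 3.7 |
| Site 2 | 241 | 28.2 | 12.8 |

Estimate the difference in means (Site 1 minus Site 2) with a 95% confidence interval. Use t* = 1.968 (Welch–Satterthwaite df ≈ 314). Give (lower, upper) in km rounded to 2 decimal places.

(-2.82, 0.82)

Standard errors of each mean: 3.7/√77 = 0.4217 and 12.8/√241 = 0.8245.
SE(x̄₁ − x̄₂) = √(0.4217² + 0.8245²) = 0.9261 for independent samples with unequal variances.
With t* = 1.968, the margin is 1.968 × 0.9261 = 1.8226.
x̄₁ − x̄₂ = 27.2 − 28.2 = -1.0000; the interval is -1.0000 ± 1.8226 = (-2.82, 0.82).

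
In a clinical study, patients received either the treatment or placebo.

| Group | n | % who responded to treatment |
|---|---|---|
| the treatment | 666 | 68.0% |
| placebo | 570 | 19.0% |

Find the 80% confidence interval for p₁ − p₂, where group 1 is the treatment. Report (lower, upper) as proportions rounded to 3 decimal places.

(0.459, 0.521)

Each SE is √(p̂(1−p̂)/n): √(0.6800·0.3200/666) = 0.01808 and √(0.1900·0.8100/570) = 0.01643.
SE(p̂₁ − p̂₂) = √(SE₁² + SE₂²) = √(0.0003268864 + 0.0002699449) = 0.02443, since the two samples are independent.
At 80% confidence z* = 1.282; margin = 1.282 × 0.02443 = 0.03132.
The difference is 0.6800 − 0.1900 = 0.4900, so the interval is 0.4900 ± 0.03132 = (0.459, 0.521).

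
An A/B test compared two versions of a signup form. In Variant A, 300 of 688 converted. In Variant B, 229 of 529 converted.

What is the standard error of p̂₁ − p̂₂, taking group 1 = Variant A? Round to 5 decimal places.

Sample proportions: 300/688 = 0.4360, 229/529 = 0.4329.
Each SE is √(p̂(1−p̂)/n): √(0.4360·0.5640/688) = 0.01891 and √(0.4329·0.5671/529) = 0.02154.
SE(p̂₁ − p̂₂) = √(SE₁² + SE₂²) = √(0.0003575881 + 0.0004639716) = 0.02866, since the two samples are independent.

0.02866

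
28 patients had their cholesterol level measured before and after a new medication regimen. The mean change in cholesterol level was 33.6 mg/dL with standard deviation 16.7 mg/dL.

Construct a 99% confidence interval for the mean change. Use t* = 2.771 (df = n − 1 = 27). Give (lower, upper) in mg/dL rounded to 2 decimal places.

This is a matched-pairs design, so SE = s_d/√n = 16.7/√28 = 3.1560.
Margin = 2.771 × 3.1560 = 8.7453; the interval is 33.6 ± 8.7453 = (24.85, 42.35).

(24.85, 42.35)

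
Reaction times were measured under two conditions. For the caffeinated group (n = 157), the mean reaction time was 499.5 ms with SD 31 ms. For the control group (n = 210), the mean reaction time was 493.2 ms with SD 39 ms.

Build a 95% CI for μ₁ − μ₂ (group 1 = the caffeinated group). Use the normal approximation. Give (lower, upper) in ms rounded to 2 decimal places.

(-0.87, 13.47)

Standard errors of each mean: 31/√157 = 2.4741 and 39/√210 = 2.6913.
SE(x̄₁ − x̄₂) = √(2.4741² + 2.6913²) = 3.6557 for independent samples with unequal variances.
With z* = 1.960, the margin is 1.960 × 3.6557 = 7.1652.
x̄₁ − x̄₂ = 499.5 − 493.2 = 6.3000; the interval is 6.3000 ± 7.1652 = (-0.87, 13.47).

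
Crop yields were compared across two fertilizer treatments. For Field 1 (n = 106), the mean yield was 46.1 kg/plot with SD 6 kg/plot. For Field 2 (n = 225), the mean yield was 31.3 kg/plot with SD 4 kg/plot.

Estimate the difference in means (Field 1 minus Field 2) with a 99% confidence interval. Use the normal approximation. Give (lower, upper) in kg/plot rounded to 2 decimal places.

Per-group SEs: s₁/√n₁ = 6/√106 = 0.5828, s₂/√n₂ = 4/√225 = 0.2667.
Unpooled SE of the difference: √(0.33965584 + 0.07112889) = 0.6409.
Margin of error = z* · SE = 2.576 × 0.6409 = 1.6510.
x̄₁ − x̄₂ = 46.1 − 31.3 = 14.8000.
CI: 14.8000 ± 1.6510 = (13.15, 16.45).

(13.15, 16.45)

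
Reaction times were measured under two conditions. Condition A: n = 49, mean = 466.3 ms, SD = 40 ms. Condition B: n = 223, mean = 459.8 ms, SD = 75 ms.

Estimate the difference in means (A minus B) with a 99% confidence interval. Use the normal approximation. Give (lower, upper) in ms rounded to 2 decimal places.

SE₁ = s₁/√n₁ = 40/√49 = 5.7143; SE₂ = 75/√223 = 5.0224.
Independent samples, unequal variances: SE_diff = √(SE₁² + SE₂²) = √(32.65322449 + 25.22450176) = 7.6077.
z* = 2.576, so margin of error = 2.576 × 7.6077 = 19.5974.
Difference in means = 466.3 − 459.8 = 6.5000.
6.5000 ± 19.5974 → (-13.10, 26.10).

(-13.10, 26.10)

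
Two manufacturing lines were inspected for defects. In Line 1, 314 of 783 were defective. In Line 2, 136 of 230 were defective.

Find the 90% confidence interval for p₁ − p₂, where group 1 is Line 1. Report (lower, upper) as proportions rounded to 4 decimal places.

p̂₁ = 314/783 = 0.4010 and p̂₂ = 136/230 = 0.5913.
SE₁ = √(p̂₁(1−p̂₁)/n₁) = √(0.4010·0.5990/783) = 0.01751; SE₂ = √(0.5913·0.4087/230) = 0.03241.
Independent samples: SE of the difference = √(SE₁² + SE₂²) = √(0.0003066001 + 0.0010504081) = 0.03684.
z* for 90% confidence is 1.645, so the margin of error is 1.645 × 0.03684 = 0.06060.
Point estimate p̂₁ − p̂₂ = 0.4010 − 0.5913 = -0.1903.
-0.1903 ± 0.06060 → (-0.2509, -0.1297).

(-0.2509, -0.1297)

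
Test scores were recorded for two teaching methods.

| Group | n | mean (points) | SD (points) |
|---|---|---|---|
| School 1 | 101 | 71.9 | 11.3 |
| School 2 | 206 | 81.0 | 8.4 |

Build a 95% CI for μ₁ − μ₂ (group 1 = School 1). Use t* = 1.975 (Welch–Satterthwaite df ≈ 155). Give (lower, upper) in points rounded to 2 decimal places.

SE₁ = s₁/√n₁ = 11.3/√101 = 1.1244; SE₂ = 8.4/√206 = 0.5853.
Independent samples, unequal variances: SE_diff = √(SE₁² + SE₂²) = √(1.26427536 + 0.34257609) = 1.2676.
t* = 1.975, so margin of error = 1.975 × 1.2676 = 2.5035.
Difference in means = 71.9 − 81.0 = -9.1000.
-9.1000 ± 2.5035 → (-11.60, -6.60).

(-11.60, -6.60)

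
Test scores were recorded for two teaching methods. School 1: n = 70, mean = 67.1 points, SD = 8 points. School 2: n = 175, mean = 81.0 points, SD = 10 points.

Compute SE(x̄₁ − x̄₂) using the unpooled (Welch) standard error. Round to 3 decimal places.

SE₁ = s₁/√n₁ = 8/√70 = 0.9562; SE₂ = 10/√175 = 0.7559.
Independent samples, unequal variances: SE_diff = √(SE₁² + SE₂²) = √(0.91431844 + 0.57138481) = 1.2189.

1.219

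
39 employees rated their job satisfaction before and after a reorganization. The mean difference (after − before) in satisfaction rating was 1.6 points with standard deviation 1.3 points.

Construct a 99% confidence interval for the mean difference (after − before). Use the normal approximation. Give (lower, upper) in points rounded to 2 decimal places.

(1.06, 2.14)

Paired design: SE = s_d/√n = 1.3/√39 = 0.2082.
z* = 2.576; margin of error = 2.576 × 0.2082 = 0.5363.
1.6 ± 0.5363 → (1.06, 2.14).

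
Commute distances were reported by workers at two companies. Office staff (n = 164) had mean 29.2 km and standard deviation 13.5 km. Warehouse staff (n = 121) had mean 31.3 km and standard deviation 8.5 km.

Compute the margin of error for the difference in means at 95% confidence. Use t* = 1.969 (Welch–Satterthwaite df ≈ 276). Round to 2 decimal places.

SE₁ = s₁/√n₁ = 13.5/√164 = 1.0542; SE₂ = 8.5/√121 = 0.7727.
Independent samples, unequal variances: SE_diff = √(SE₁² + SE₂²) = √(1.11133764 + 0.59706529) = 1.3071.
t* = 1.969, so margin of error = 1.969 × 1.3071 = 2.5737.

2.57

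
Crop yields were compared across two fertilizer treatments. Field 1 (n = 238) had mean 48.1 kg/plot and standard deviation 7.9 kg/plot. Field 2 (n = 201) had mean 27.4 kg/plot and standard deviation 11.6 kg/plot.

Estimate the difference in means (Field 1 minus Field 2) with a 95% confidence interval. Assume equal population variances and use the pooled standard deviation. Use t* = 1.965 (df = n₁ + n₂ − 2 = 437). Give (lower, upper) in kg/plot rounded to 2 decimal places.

(18.86, 22.54)

s_p = √[((n₁−1)s₁² + (n₂−1)s₂²)/(n₁+n₂−2)] = √[(237·7.9² + 200·11.6²)/437] = 9.7689.
SE = 9.7689·√(1/238 + 1/201) = 0.9358.
With t* = 1.965, margin = 1.965 × 0.9358 = 1.8388.
x̄₁ − x̄₂ = 48.1 − 27.4 = 20.7000; interval 20.7000 ± 1.8388 = (18.86, 22.54).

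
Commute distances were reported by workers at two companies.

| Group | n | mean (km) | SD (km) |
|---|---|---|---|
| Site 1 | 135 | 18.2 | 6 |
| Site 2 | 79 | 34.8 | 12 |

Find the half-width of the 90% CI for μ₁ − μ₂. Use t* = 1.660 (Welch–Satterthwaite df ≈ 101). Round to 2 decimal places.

2.40

Per-group SEs: s₁/√n₁ = 6/√135 = 0.5164, s₂/√n₂ = 12/√79 = 1.3501.
Unpooled SE of the difference: √(0.26666896 + 1.82277001) = 1.4455.
Margin of error = t* · SE = 1.660 × 1.4455 = 2.3995.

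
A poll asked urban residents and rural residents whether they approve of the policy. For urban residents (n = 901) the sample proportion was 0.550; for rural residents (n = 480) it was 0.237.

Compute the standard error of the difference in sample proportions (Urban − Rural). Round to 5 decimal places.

SE₁ = √(p̂₁(1−p̂₁)/n₁) = √(0.5500·0.4500/901) = 0.01657; SE₂ = √(0.2370·0.7630/480) = 0.01941.
Independent samples: SE of the difference = √(SE₁² + SE₂²) = √(0.0002745649 + 0.0003767481) = 0.02552.

0.02552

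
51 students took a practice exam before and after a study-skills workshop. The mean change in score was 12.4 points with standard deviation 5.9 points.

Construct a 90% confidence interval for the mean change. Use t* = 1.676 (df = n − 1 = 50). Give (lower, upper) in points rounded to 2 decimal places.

Paired design: SE = s_d/√n = 5.9/√51 = 0.8262.
t* = 1.676; margin of error = 1.676 × 0.8262 = 1.3847.
12.4 ± 1.3847 → (11.02, 13.78).

(11.02, 13.78)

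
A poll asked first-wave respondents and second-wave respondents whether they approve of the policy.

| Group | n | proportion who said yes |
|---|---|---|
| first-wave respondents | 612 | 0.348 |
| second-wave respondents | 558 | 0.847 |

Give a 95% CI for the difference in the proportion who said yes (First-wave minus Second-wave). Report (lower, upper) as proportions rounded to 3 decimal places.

The two standard errors are √(0.3480×0.6520/612) = 0.01925 and √(0.8470×0.1530/558) = 0.01524.
Because the samples are independent, SE_diff = √(0.01925² + 0.01524²) = 0.02455.
Using z* = 1.960 for 95%, ME = 1.960 × 0.02455 = 0.04812.
p̂₁ − p̂₂ = -0.4990; interval -0.4990 ± 0.04812 gives (-0.547, -0.451).

(-0.547, -0.451)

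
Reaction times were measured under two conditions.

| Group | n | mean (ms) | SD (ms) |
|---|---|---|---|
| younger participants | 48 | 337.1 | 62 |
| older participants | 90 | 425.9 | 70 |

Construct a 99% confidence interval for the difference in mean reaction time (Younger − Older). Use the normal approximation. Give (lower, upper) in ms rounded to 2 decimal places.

(-118.68, -58.92)

SE₁ = s₁/√n₁ = 62/√48 = 8.9489; SE₂ = 70/√90 = 7.3786.
Independent samples, unequal variances: SE_diff = √(SE₁² + SE₂²) = √(80.08281121 + 54.44373796) = 11.5986.
z* = 2.576, so margin of error = 2.576 × 11.5986 = 29.8780.
Difference in means = 337.1 − 425.9 = -88.8000.
-88.8000 ± 29.8780 → (-118.68, -58.92).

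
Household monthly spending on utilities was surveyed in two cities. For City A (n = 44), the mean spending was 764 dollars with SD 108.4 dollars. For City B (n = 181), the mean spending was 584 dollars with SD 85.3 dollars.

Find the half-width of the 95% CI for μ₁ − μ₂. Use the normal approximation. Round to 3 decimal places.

34.356

SE₁ = s₁/√n₁ = 108.4/√44 = 16.3419; SE₂ = 85.3/√181 = 6.3403.
Independent samples, unequal variances: SE_diff = √(SE₁² + SE₂²) = √(267.05769561 + 40.19940409) = 17.5288.
z* = 1.960, so margin of error = 1.960 × 17.5288 = 34.3564.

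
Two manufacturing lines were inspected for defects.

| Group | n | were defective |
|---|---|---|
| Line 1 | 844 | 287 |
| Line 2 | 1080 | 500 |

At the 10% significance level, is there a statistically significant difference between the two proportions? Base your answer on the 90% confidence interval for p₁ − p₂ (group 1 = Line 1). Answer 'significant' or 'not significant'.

First, p̂₁ = 287/844 = 0.3400; p̂₂ = 500/1080 = 0.4630.
The two standard errors are √(0.3400×0.6600/844) = 0.01631 and √(0.4630×0.5370/1080) = 0.01517.
Because the samples are independent, SE_diff = √(0.01631² + 0.01517²) = 0.02227.
Using z* = 1.645 for 90%, ME = 1.645 × 0.02227 = 0.03663.
p̂₁ − p̂₂ = -0.1230; interval -0.1230 ± 0.03663 gives (-0.15963, -0.08637).
The interval (-0.15963, -0.08637) does not contain 0, so the difference is significant.

significant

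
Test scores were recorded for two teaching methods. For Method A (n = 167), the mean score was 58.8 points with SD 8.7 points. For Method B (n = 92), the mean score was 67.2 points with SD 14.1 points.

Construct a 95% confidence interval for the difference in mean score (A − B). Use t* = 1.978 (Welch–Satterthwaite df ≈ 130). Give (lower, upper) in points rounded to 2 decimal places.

(-11.60, -5.20)

Per-group SEs: s₁/√n₁ = 8.7/√167 = 0.6732, s₂/√n₂ = 14.1/√92 = 1.4700.
Unpooled SE of the difference: √(0.45319824 + 2.1609) = 1.6168.
Margin of error = t* · SE = 1.978 × 1.6168 = 3.1980.
x̄₁ − x̄₂ = 58.8 − 67.2 = -8.4000.
CI: -8.4000 ± 3.1980 = (-11.60, -5.20).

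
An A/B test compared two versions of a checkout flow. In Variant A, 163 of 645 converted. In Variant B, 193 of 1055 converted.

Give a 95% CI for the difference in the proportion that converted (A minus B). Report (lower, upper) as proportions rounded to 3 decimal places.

(0.029, 0.111)

Sample proportions: 163/645 = 0.2527, 193/1055 = 0.1829.
Each SE is √(p̂(1−p̂)/n): √(0.2527·0.7473/645) = 0.01711 and √(0.1829·0.8171/1055) = 0.01190.
SE(p̂₁ − p̂₂) = √(SE₁² + SE₂²) = √(0.0002927521 + 0.00014161) = 0.02084, since the two samples are independent.
At 95% confidence z* = 1.960; margin = 1.960 × 0.02084 = 0.04085.
The difference is 0.2527 − 0.1829 = 0.0698, so the interval is 0.0698 ± 0.04085 = (0.029, 0.111).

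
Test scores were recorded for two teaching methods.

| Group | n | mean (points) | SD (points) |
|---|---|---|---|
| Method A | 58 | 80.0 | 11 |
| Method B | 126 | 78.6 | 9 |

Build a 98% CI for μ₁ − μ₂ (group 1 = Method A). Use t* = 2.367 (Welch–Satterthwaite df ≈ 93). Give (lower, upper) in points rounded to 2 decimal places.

(-2.51, 5.31)

Standard errors of each mean: 11/√58 = 1.4444 and 9/√126 = 0.8018.
SE(x̄₁ − x̄₂) = √(1.4444² + 0.8018²) = 1.6520 for independent samples with unequal variances.
With t* = 2.367, the margin is 2.367 × 1.6520 = 3.9103.
x̄₁ − x̄₂ = 80.0 − 78.6 = 1.4000; the interval is 1.4000 ± 3.9103 = (-2.51, 5.31).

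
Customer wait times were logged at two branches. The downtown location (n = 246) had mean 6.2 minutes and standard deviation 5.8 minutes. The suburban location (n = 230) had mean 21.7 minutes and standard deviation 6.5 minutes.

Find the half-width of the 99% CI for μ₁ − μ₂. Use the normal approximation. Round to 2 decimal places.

SE₁ = s₁/√n₁ = 5.8/√246 = 0.3698; SE₂ = 6.5/√230 = 0.4286.
Independent samples, unequal variances: SE_diff = √(SE₁² + SE₂²) = √(0.13675204 + 0.18369796) = 0.5661.
z* = 2.576, so margin of error = 2.576 × 0.5661 = 1.4583.

1.46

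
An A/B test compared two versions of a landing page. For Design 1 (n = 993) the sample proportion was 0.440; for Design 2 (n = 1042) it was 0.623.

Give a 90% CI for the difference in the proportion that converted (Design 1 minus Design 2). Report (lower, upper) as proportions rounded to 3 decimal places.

SE₁ = √(p̂₁(1−p̂₁)/n₁) = √(0.4400·0.5600/993) = 0.01575; SE₂ = √(0.6230·0.3770/1042) = 0.01501.
Independent samples: SE of the difference = √(SE₁² + SE₂²) = √(0.0002480625 + 0.0002253001) = 0.02176.
z* for 90% confidence is 1.645, so the margin of error is 1.645 × 0.02176 = 0.03580.
Point estimate p̂₁ − p̂₂ = 0.4400 − 0.6230 = -0.1830.
-0.1830 ± 0.03580 → (-0.219, -0.147).

(-0.219, -0.147)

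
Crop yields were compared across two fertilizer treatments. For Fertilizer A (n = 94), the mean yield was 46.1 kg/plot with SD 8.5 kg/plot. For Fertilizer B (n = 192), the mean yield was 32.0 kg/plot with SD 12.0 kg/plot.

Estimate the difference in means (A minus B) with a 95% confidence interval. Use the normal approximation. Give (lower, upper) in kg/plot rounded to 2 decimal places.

Standard errors of each mean: 8.5/√94 = 0.8767 and 12.0/√192 = 0.8660.
SE(x̄₁ − x̄₂) = √(0.8767² + 0.8660²) = 1.2323 for independent samples with unequal variances.
With z* = 1.960, the margin is 1.960 × 1.2323 = 2.4153.
x̄₁ − x̄₂ = 46.1 − 32.0 = 14.1000; the interval is 14.1000 ± 2.4153 = (11.68, 16.52).

(11.68, 16.52)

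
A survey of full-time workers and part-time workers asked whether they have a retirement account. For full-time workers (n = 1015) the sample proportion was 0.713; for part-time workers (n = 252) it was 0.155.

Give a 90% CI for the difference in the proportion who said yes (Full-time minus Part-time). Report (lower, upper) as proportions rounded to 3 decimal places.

(0.514, 0.602)

Each SE is √(p̂(1−p̂)/n): √(0.7130·0.2870/1015) = 0.01420 and √(0.1550·0.8450/252) = 0.02280.
SE(p̂₁ − p̂₂) = √(SE₁² + SE₂²) = √(0.00020164 + 0.00051984) = 0.02686, since the two samples are independent.
At 90% confidence z* = 1.645; margin = 1.645 × 0.02686 = 0.04418.
The difference is 0.7130 − 0.1550 = 0.5580, so the interval is 0.5580 ± 0.04418 = (0.514, 0.602).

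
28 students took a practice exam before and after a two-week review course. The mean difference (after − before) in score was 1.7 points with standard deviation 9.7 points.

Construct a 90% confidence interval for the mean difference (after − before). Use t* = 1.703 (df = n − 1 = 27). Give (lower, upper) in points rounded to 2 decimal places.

Paired design: SE = s_d/√n = 9.7/√28 = 1.8331.
t* = 1.703; margin of error = 1.703 × 1.8331 = 3.1218.
1.7 ± 3.1218 → (-1.42, 4.82).

(-1.42, 4.82)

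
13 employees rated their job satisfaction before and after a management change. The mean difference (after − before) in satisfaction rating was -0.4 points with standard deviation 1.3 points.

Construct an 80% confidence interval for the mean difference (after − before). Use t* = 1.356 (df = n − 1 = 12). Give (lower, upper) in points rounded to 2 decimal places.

(-0.89, 0.09)

This is a matched-pairs design, so SE = s_d/√n = 1.3/√13 = 0.3606.
Margin = 1.356 × 0.3606 = 0.4890; the interval is -0.4 ± 0.4890 = (-0.89, 0.09).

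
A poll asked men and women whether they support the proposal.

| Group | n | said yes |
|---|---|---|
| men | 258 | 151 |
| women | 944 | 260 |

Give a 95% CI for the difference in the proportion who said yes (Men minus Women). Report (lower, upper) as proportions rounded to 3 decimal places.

(0.243, 0.376)

Sample proportions: 151/258 = 0.5853, 260/944 = 0.2754.
Each SE is √(p̂(1−p̂)/n): √(0.5853·0.4147/258) = 0.03067 and √(0.2754·0.7246/944) = 0.01454.
SE(p̂₁ − p̂₂) = √(SE₁² + SE₂²) = √(0.0009406489 + 0.0002114116) = 0.03394, since the two samples are independent.
At 95% confidence z* = 1.960; margin = 1.960 × 0.03394 = 0.06652.
The difference is 0.5853 − 0.2754 = 0.3099, so the interval is 0.3099 ± 0.06652 = (0.243, 0.376).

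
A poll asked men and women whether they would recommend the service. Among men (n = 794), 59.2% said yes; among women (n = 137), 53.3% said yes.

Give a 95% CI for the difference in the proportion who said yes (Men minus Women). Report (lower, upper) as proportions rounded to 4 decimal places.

Each SE is √(p̂(1−p̂)/n): √(0.5920·0.4080/794) = 0.01744 and √(0.5330·0.4670/137) = 0.04262.
SE(p̂₁ − p̂₂) = √(SE₁² + SE₂²) = √(0.0003041536 + 0.0018164644) = 0.04605, since the two samples are independent.
At 95% confidence z* = 1.960; margin = 1.960 × 0.04605 = 0.09026.
The difference is 0.5920 − 0.5330 = 0.0590, so the interval is 0.0590 ± 0.09026 = (-0.0313, 0.1493).

(-0.0313, 0.1493)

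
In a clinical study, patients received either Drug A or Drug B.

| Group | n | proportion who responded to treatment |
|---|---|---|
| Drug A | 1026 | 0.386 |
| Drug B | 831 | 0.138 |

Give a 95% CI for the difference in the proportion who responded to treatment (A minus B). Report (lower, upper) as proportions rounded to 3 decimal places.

Each SE is √(p̂(1−p̂)/n): √(0.3860·0.6140/1026) = 0.01520 and √(0.1380·0.8620/831) = 0.01196.
SE(p̂₁ − p̂₂) = √(SE₁² + SE₂²) = √(0.00023104 + 0.0001430416) = 0.01934, since the two samples are independent.
At 95% confidence z* = 1.960; margin = 1.960 × 0.01934 = 0.03791.
The difference is 0.3860 − 0.1380 = 0.2480, so the interval is 0.2480 ± 0.03791 = (0.210, 0.286).

(0.210, 0.286)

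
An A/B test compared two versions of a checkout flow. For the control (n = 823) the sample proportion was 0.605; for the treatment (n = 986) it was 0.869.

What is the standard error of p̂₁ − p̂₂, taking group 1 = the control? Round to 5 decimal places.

0.02015

Each SE is √(p̂(1−p̂)/n): √(0.6050·0.3950/823) = 0.01704 and √(0.8690·0.1310/986) = 0.01075.
SE(p̂₁ − p̂₂) = √(SE₁² + SE₂²) = √(0.0002903616 + 0.0001155625) = 0.02015, since the two samples are independent.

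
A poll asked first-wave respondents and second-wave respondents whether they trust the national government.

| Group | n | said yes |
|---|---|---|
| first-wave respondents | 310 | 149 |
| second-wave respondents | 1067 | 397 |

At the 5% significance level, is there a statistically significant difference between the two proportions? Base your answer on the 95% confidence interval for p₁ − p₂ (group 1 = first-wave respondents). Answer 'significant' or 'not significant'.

Sample proportions: 149/310 = 0.4806, 397/1067 = 0.3721.
Each SE is √(p̂(1−p̂)/n): √(0.4806·0.5194/310) = 0.02838 and √(0.3721·0.6279/1067) = 0.01480.
SE(p̂₁ − p̂₂) = √(SE₁² + SE₂²) = √(0.0008054244 + 0.00021904) = 0.03201, since the two samples are independent.
At 95% confidence z* = 1.960; margin = 1.960 × 0.03201 = 0.06274.
The difference is 0.4806 − 0.3721 = 0.1085, so the interval is 0.1085 ± 0.06274 = (0.04576, 0.17124).
The interval (0.04576, 0.17124) does not contain 0, so the difference is significant.

significant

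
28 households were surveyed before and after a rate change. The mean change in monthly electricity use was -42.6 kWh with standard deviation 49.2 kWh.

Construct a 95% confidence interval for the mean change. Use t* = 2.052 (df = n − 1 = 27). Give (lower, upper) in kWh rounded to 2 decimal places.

(-61.68, -23.52)

This is a matched-pairs design, so SE = s_d/√n = 49.2/√28 = 9.2979.
Margin = 2.052 × 9.2979 = 19.0793; the interval is -42.6 ± 19.0793 = (-61.68, -23.52).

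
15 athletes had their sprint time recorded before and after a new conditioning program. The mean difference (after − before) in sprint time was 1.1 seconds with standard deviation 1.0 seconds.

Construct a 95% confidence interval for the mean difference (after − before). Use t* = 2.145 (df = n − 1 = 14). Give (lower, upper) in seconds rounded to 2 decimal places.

(0.55, 1.65)

Paired design: SE = s_d/√n = 1.0/√15 = 0.2582.
t* = 2.145; margin of error = 2.145 × 0.2582 = 0.5538.
1.1 ± 0.5538 → (0.55, 1.65).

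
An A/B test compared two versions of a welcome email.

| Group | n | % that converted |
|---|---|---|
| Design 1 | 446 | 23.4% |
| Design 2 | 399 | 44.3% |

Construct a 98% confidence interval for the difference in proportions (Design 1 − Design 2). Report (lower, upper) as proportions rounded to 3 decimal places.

SE₁ = √(p̂₁(1−p̂₁)/n₁) = √(0.2340·0.7660/446) = 0.02005; SE₂ = √(0.4430·0.5570/399) = 0.02487.
Independent samples: SE of the difference = √(SE₁² + SE₂²) = √(0.0004020025 + 0.0006185169) = 0.03195.
z* for 98% confidence is 2.326, so the margin of error is 2.326 × 0.03195 = 0.07432.
Point estimate p̂₁ − p̂₂ = 0.2340 − 0.4430 = -0.2090.
-0.2090 ± 0.07432 → (-0.283, -0.135).

(-0.283, -0.135)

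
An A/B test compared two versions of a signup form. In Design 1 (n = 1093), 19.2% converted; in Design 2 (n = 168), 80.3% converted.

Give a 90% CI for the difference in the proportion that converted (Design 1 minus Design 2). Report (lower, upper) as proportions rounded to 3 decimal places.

(-0.665, -0.557)

Each SE is √(p̂(1−p̂)/n): √(0.1920·0.8080/1093) = 0.01191 and √(0.8030·0.1970/168) = 0.03069.
SE(p̂₁ − p̂₂) = √(SE₁² + SE₂²) = √(0.0001418481 + 0.0009418761) = 0.03292, since the two samples are independent.
At 90% confidence z* = 1.645; margin = 1.645 × 0.03292 = 0.05415.
The difference is 0.1920 − 0.8030 = -0.6110, so the interval is -0.6110 ± 0.05415 = (-0.665, -0.557).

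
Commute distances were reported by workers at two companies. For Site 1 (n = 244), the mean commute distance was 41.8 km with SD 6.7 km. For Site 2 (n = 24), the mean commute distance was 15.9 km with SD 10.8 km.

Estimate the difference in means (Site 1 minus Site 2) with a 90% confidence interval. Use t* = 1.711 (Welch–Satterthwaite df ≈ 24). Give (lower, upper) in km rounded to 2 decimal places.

(22.06, 29.74)

Standard errors of each mean: 6.7/√244 = 0.4289 and 10.8/√24 = 2.2045.
SE(x̄₁ − x̄₂) = √(0.4289² + 2.2045²) = 2.2458 for independent samples with unequal variances.
With t* = 1.711, the margin is 1.711 × 2.2458 = 3.8426.
x̄₁ − x̄₂ = 41.8 − 15.9 = 25.9000; the interval is 25.9000 ± 3.8426 = (22.06, 29.74).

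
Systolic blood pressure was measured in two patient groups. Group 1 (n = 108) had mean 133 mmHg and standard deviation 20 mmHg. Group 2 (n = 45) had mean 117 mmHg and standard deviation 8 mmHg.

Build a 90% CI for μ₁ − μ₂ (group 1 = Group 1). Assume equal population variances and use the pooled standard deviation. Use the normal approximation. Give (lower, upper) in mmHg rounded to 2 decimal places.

Pooled variance s_p² = [107·20² + 44·8²] / (108+45−2) = 302.0927, so s_p = 17.3808.
SE_diff = s_p·√(1/n₁ + 1/n₂) = 17.3808·√(1/108 + 1/45) = 3.0839.
z* = 1.645; margin = 1.645 × 3.0839 = 5.0730.
Difference = 133 − 117 = 16.0000.
16.0000 ± 5.0730 → (10.93, 21.07).

(10.93, 21.07)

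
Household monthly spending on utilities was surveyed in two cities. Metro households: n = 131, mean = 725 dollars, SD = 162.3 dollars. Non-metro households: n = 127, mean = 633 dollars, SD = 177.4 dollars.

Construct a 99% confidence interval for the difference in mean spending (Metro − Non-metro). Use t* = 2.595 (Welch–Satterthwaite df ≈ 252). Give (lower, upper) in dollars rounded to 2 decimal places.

(37.02, 146.98)

Per-group SEs: s₁/√n₁ = 162.3/√131 = 14.1802, s₂/√n₂ = 177.4/√127 = 15.7417.
Unpooled SE of the difference: √(201.07807204 + 247.80111889) = 21.1868.
Margin of error = t* · SE = 2.595 × 21.1868 = 54.9797.
x̄₁ − x̄₂ = 725 − 633 = 92.0000.
CI: 92.0000 ± 54.9797 = (37.02, 146.98).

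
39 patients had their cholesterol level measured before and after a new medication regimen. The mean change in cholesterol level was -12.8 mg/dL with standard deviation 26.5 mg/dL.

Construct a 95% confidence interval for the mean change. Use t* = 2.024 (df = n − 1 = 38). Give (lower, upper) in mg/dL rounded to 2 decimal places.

This is a matched-pairs design, so SE = s_d/√n = 26.5/√39 = 4.2434.
Margin = 2.024 × 4.2434 = 8.5886; the interval is -12.8 ± 8.5886 = (-21.39, -4.21).

(-21.39, -4.21)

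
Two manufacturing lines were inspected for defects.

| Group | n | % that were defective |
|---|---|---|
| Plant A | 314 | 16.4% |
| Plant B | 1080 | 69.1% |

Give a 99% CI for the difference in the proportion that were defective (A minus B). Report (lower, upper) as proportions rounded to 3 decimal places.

SE₁ = √(p̂₁(1−p̂₁)/n₁) = √(0.1640·0.8360/314) = 0.02090; SE₂ = √(0.6910·0.3090/1080) = 0.01406.
Independent samples: SE of the difference = √(SE₁² + SE₂²) = √(0.00043681 + 0.0001976836) = 0.02519.
z* for 99% confidence is 2.576, so the margin of error is 2.576 × 0.02519 = 0.06489.
Point estimate p̂₁ − p̂₂ = 0.1640 − 0.6910 = -0.5270.
-0.5270 ± 0.06489 → (-0.592, -0.462).

(-0.592, -0.462)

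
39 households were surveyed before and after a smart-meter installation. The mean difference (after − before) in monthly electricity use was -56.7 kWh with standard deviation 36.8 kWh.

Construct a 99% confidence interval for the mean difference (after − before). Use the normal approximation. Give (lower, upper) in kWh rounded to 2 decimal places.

This is a matched-pairs design, so SE = s_d/√n = 36.8/√39 = 5.8927.
Margin = 2.576 × 5.8927 = 15.1796; the interval is -56.7 ± 15.1796 = (-71.88, -41.52).

(-71.88, -41.52)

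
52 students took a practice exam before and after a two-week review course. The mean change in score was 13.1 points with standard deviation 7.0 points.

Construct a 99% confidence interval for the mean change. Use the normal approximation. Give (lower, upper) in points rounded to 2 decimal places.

(10.60, 15.60)

This is a matched-pairs design, so SE = s_d/√n = 7.0/√52 = 0.9707.
Margin = 2.576 × 0.9707 = 2.5005; the interval is 13.1 ± 2.5005 = (10.60, 15.60).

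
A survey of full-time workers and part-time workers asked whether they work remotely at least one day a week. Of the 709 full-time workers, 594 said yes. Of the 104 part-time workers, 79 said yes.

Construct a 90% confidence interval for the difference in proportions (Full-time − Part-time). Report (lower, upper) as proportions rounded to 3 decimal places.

(0.006, 0.151)

Sample proportions: 594/709 = 0.8378, 79/104 = 0.7596.
Each SE is √(p̂(1−p̂)/n): √(0.8378·0.1622/709) = 0.01384 and √(0.7596·0.2404/104) = 0.04190.
SE(p̂₁ − p̂₂) = √(SE₁² + SE₂²) = √(0.0001915456 + 0.00175561) = 0.04413, since the two samples are independent.
At 90% confidence z* = 1.645; margin = 1.645 × 0.04413 = 0.07259.
The difference is 0.8378 − 0.7596 = 0.0782, so the interval is 0.0782 ± 0.07259 = (0.006, 0.151).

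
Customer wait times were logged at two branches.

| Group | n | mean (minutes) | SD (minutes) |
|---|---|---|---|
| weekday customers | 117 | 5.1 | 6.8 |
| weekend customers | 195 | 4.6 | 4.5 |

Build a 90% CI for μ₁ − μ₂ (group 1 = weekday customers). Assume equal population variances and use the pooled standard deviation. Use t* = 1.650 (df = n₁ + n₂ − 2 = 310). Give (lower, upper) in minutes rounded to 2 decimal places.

s_p = √[((n₁−1)s₁² + (n₂−1)s₂²)/(n₁+n₂−2)] = √[(116·6.8² + 194·4.5²)/310] = 5.4750.
SE = 5.4750·√(1/117 + 1/195) = 0.6403.
With t* = 1.650, margin = 1.650 × 0.6403 = 1.0565.
x̄₁ − x̄₂ = 5.1 − 4.6 = 0.5000; interval 0.5000 ± 1.0565 = (-0.56, 1.56).

(-0.56, 1.56)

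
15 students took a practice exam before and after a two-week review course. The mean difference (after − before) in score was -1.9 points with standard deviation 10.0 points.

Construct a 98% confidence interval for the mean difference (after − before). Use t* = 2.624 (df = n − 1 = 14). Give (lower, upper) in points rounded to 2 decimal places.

This is a matched-pairs design, so SE = s_d/√n = 10.0/√15 = 2.5820.
Margin = 2.624 × 2.5820 = 6.7752; the interval is -1.9 ± 6.7752 = (-8.68, 4.88).

(-8.68, 4.88)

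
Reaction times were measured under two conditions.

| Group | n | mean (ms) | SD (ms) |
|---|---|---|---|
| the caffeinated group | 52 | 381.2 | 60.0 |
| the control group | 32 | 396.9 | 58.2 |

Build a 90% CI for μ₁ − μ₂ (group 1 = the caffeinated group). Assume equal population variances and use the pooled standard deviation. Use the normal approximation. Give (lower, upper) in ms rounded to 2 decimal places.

Pooled variance s_p² = [51·60.0² + 31·58.2²] / (52+32−2) = 3519.5663, so s_p = 59.3259.
SE_diff = s_p·√(1/n₁ + 1/n₂) = 59.3259·√(1/52 + 1/32) = 13.3293.
z* = 1.645; margin = 1.645 × 13.3293 = 21.9267.
Difference = 381.2 − 396.9 = -15.7000.
-15.7000 ± 21.9267 → (-37.63, 6.23).

(-37.63, 6.23)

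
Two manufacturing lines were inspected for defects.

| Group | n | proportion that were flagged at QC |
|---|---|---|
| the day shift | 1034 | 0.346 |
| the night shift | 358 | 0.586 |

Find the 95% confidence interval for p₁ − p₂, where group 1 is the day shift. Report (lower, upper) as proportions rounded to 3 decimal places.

The two standard errors are √(0.3460×0.6540/1034) = 0.01479 and √(0.5860×0.4140/358) = 0.02603.
Because the samples are independent, SE_diff = √(0.01479² + 0.02603²) = 0.02994.
Using z* = 1.960 for 95%, ME = 1.960 × 0.02994 = 0.05868.
p̂₁ − p̂₂ = -0.2400; interval -0.2400 ± 0.05868 gives (-0.299, -0.181).

(-0.299, -0.181)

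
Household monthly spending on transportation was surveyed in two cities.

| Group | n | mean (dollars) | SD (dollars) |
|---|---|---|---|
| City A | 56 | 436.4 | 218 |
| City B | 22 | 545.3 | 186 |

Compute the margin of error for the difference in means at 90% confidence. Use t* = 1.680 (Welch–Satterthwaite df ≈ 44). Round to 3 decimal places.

SE₁ = s₁/√n₁ = 218/√56 = 29.1315; SE₂ = 186/√22 = 39.6553.
Independent samples, unequal variances: SE_diff = √(SE₁² + SE₂²) = √(848.64429225 + 1572.54281809) = 49.2056.
t* = 1.680, so margin of error = 1.680 × 49.2056 = 82.6654.

82.665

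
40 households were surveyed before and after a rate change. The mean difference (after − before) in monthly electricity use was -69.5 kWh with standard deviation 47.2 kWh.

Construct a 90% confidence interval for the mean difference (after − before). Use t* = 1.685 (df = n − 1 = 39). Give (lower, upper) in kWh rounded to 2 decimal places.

Paired design: SE = s_d/√n = 47.2/√40 = 7.4630.
t* = 1.685; margin of error = 1.685 × 7.4630 = 12.5752.
-69.5 ± 12.5752 → (-82.08, -56.92).

(-82.08, -56.92)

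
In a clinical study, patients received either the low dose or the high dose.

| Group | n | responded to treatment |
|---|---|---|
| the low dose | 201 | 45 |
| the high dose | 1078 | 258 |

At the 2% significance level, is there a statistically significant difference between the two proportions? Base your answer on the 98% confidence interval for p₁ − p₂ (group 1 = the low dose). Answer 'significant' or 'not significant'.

not significant

Sample proportions: 45/201 = 0.2239, 258/1078 = 0.2393.
Each SE is √(p̂(1−p̂)/n): √(0.2239·0.7761/201) = 0.02940 and √(0.2393·0.7607/1078) = 0.01299.
SE(p̂₁ − p̂₂) = √(SE₁² + SE₂²) = √(0.00086436 + 0.0001687401) = 0.03214, since the two samples are independent.
At 98% confidence z* = 2.326; margin = 2.326 × 0.03214 = 0.07476.
The difference is 0.2239 − 0.2393 = -0.0154, so the interval is -0.0154 ± 0.07476 = (-0.09016, 0.05936).
The interval (-0.09016, 0.05936) contains 0, so the difference is not significant.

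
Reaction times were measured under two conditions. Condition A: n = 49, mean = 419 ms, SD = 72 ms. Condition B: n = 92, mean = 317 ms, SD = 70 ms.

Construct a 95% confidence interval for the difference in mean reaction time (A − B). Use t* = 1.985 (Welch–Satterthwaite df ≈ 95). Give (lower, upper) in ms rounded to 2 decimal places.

Per-group SEs: s₁/√n₁ = 72/√49 = 10.2857, s₂/√n₂ = 70/√92 = 7.2980.
Unpooled SE of the difference: √(105.79562449 + 53.260804) = 12.6118.
Margin of error = t* · SE = 1.985 × 12.6118 = 25.0344.
x̄₁ − x̄₂ = 419 − 317 = 102.0000.
CI: 102.0000 ± 25.0344 = (76.97, 127.03).

(76.97, 127.03)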